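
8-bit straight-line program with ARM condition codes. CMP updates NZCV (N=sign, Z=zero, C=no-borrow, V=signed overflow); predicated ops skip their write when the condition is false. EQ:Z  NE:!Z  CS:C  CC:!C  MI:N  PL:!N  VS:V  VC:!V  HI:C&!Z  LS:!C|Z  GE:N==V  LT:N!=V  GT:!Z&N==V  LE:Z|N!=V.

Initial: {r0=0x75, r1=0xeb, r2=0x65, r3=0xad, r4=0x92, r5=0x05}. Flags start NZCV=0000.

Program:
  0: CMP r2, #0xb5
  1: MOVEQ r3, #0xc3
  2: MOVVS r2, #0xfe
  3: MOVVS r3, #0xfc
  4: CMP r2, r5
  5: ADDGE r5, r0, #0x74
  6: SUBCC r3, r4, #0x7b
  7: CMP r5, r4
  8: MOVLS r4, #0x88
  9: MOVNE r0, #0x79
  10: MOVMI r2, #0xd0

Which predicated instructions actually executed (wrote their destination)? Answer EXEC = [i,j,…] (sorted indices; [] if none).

EXEC = [2,3,8,9]

0: ✓ CMP  NZCV=1001
1: · MOVEQ
2: ✓ MOVVS  r2←0xfe
3: ✓ MOVVS  r3←0xfc
4: ✓ CMP  NZCV=1010
5: · ADDGE
6: · SUBCC
7: ✓ CMP  NZCV=0000
8: ✓ MOVLS  r4←0x88
9: ✓ MOVNE  r0←0x79
10: · MOVMI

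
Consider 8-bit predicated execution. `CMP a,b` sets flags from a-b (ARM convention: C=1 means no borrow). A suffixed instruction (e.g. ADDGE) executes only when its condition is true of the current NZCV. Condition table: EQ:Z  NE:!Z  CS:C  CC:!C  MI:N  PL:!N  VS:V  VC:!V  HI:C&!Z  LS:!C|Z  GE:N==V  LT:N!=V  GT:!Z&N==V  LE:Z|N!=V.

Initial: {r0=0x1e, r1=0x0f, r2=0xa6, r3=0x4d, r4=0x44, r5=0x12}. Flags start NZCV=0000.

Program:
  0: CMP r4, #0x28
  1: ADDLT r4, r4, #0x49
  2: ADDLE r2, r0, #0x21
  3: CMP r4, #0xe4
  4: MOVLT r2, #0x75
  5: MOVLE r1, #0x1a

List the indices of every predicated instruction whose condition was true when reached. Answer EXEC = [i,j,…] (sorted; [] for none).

EXEC = []

[0] flags=0010 → (cmp)
[1] flags=0010 LT?F → skip
[2] flags=0010 LE?F → skip
[3] flags=0000 → (cmp)
[4] flags=0000 LT?F → skip
[5] flags=0000 LE?F → skip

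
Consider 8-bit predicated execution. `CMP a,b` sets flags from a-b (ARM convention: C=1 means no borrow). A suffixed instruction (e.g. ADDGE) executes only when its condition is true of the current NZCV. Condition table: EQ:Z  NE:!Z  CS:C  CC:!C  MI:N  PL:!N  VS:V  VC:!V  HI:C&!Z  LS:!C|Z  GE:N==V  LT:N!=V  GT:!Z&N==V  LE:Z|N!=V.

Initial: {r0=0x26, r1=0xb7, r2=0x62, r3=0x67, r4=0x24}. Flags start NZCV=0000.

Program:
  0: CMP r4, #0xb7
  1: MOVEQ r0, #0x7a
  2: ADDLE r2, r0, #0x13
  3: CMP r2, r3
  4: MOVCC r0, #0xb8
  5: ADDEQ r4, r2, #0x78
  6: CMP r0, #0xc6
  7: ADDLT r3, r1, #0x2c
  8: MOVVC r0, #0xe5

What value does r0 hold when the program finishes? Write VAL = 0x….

[0] flags=0000 → (cmp)
[1] flags=0000 EQ?F → skip
[2] flags=0000 LE?F → skip
[3] flags=1000 → (cmp)
[4] flags=1000 CC?T → r0=0xb8
[5] flags=1000 EQ?F → skip
[6] flags=1000 → (cmp)
[7] flags=1000 LT?T → r3=0xe3
[8] flags=1000 VC?T → r0=0xe5

VAL = 0xe5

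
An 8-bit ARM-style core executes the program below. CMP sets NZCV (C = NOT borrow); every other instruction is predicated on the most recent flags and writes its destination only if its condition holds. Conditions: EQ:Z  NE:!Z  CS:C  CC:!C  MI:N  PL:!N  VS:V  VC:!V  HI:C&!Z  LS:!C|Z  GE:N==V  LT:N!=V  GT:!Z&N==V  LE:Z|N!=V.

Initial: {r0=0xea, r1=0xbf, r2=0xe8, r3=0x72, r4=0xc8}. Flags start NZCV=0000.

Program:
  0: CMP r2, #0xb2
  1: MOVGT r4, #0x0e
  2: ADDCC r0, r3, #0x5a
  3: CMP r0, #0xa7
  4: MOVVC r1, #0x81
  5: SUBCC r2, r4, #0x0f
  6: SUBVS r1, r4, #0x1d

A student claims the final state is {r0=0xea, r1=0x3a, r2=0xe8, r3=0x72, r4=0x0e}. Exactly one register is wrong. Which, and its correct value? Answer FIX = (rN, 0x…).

[0] flags=0010 → (cmp)
[1] flags=0010 GT?T → r4=0x0e
[2] flags=0010 CC?F → skip
[3] flags=0010 → (cmp)
[4] flags=0010 VC?T → r1=0x81
[5] flags=0010 CC?F → skip
[6] flags=0010 VS?F → skip

FIX = (r1, 0x81)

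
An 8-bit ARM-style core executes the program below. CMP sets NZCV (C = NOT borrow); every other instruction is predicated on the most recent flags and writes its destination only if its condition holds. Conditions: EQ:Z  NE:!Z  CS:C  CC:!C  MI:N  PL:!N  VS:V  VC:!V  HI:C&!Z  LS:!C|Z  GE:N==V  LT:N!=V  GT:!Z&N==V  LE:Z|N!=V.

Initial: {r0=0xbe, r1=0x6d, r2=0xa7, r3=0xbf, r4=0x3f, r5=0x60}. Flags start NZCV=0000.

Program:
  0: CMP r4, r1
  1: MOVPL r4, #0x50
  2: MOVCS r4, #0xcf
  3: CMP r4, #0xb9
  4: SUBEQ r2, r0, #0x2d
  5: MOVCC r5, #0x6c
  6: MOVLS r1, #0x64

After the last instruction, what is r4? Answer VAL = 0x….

[0] flags=1000 → (cmp)
[1] flags=1000 PL?F → skip
[2] flags=1000 CS?F → skip
[3] flags=1001 → (cmp)
[4] flags=1001 EQ?F → skip
[5] flags=1001 CC?T → r5=0x6c
[6] flags=1001 LS?T → r1=0x64

VAL = 0x3f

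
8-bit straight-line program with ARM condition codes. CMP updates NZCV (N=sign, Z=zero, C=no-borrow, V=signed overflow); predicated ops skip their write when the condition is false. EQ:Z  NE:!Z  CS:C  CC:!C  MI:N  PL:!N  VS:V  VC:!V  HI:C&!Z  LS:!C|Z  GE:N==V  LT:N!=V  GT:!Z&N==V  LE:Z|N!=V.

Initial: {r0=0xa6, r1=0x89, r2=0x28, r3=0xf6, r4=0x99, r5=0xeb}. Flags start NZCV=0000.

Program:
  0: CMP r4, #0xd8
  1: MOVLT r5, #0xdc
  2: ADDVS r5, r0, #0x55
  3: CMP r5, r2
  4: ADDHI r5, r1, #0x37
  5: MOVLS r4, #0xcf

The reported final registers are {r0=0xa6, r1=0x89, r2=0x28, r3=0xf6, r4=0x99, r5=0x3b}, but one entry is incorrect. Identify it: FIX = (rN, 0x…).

0: ✓ CMP  NZCV=1000
1: ✓ MOVLT  r5←0xdc
2: · ADDVS
3: ✓ CMP  NZCV=1010
4: ✓ ADDHI  r5←0xc0
5: · MOVLS

FIX = (r5, 0xc0)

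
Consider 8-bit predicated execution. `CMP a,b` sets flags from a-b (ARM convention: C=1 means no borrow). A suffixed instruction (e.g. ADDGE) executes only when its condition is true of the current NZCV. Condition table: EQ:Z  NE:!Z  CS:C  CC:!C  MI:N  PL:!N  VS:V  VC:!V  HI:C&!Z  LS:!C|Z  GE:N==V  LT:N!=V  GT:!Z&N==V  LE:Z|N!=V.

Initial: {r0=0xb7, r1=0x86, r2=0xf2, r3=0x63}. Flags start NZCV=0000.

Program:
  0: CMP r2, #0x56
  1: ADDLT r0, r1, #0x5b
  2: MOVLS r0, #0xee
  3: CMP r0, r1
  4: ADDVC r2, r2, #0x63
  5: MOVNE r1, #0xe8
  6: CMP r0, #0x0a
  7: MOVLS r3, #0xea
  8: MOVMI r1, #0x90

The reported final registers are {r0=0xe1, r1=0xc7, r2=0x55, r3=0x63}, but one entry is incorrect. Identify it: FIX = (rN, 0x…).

FIX = (r1, 0x90)

0: ✓ CMP  NZCV=1010
1: ✓ ADDLT  r0←0xe1
2: · MOVLS
3: ✓ CMP  NZCV=0010
4: ✓ ADDVC  r2←0x55
5: ✓ MOVNE  r1←0xe8
6: ✓ CMP  NZCV=1010
7: · MOVLS
8: ✓ MOVMI  r1←0x90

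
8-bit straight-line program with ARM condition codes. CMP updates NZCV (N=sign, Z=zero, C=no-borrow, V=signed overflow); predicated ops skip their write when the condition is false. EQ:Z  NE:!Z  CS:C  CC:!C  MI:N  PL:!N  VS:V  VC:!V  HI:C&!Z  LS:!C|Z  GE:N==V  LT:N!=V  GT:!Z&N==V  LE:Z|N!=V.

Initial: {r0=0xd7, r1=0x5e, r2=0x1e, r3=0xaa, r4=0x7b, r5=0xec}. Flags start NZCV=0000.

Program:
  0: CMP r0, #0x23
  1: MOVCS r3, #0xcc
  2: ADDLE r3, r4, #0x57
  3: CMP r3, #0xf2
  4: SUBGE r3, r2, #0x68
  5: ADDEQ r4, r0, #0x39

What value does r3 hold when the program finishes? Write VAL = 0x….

[0] flags=1010 → (cmp)
[1] flags=1010 CS?T → r3=0xcc
[2] flags=1010 LE?T → r3=0xd2
[3] flags=1000 → (cmp)
[4] flags=1000 GE?F → skip
[5] flags=1000 EQ?F → skip

VAL = 0xd2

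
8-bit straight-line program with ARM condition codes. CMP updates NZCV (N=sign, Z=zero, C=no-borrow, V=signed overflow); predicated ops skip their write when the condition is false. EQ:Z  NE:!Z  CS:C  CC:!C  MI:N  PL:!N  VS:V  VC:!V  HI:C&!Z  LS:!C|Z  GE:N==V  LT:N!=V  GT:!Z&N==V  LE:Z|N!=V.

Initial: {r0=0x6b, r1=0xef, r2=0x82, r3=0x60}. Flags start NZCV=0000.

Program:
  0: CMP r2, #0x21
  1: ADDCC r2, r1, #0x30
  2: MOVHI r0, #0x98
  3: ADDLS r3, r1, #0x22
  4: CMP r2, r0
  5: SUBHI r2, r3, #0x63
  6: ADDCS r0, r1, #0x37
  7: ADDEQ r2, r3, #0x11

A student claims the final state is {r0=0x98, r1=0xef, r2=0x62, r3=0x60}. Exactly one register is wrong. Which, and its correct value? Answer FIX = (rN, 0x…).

[0] flags=0011 → (cmp)
[1] flags=0011 CC?F → skip
[2] flags=0011 HI?T → r0=0x98
[3] flags=0011 LS?F → skip
[4] flags=1000 → (cmp)
[5] flags=1000 HI?F → skip
[6] flags=1000 CS?F → skip
[7] flags=1000 EQ?F → skip

FIX = (r2, 0x82)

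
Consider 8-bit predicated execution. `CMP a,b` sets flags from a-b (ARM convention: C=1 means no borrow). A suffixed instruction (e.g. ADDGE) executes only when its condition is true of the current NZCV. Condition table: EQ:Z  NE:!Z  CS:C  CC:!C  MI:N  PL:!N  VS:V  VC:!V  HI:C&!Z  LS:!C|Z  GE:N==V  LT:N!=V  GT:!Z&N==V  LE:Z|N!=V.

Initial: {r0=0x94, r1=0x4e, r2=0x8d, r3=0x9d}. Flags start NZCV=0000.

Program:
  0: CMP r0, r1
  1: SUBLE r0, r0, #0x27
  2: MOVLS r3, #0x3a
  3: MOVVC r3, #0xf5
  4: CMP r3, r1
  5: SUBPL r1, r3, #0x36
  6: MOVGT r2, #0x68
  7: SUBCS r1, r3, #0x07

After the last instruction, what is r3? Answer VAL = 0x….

VAL = 0x9d

0: ✓ CMP  NZCV=0011
1: ✓ SUBLE  r0←0x6d
2: · MOVLS
3: · MOVVC
4: ✓ CMP  NZCV=0011
5: ✓ SUBPL  r1←0x67
6: · MOVGT
7: ✓ SUBCS  r1←0x96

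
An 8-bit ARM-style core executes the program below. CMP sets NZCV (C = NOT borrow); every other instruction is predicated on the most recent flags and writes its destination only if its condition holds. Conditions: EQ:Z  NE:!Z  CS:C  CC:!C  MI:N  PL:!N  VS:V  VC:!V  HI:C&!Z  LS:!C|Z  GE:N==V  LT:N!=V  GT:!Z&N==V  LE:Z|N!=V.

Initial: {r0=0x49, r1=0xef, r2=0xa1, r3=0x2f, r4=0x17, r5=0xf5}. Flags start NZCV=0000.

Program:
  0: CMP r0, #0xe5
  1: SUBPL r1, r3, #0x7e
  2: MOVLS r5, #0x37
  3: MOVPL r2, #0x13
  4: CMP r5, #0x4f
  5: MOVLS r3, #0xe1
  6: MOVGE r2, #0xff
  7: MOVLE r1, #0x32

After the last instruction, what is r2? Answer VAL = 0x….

0: ✓ CMP  NZCV=0000
1: ✓ SUBPL  r1←0xb1
2: ✓ MOVLS  r5←0x37
3: ✓ MOVPL  r2←0x13
4: ✓ CMP  NZCV=1000
5: ✓ MOVLS  r3←0xe1
6: · MOVGE
7: ✓ MOVLE  r1←0x32

VAL = 0x13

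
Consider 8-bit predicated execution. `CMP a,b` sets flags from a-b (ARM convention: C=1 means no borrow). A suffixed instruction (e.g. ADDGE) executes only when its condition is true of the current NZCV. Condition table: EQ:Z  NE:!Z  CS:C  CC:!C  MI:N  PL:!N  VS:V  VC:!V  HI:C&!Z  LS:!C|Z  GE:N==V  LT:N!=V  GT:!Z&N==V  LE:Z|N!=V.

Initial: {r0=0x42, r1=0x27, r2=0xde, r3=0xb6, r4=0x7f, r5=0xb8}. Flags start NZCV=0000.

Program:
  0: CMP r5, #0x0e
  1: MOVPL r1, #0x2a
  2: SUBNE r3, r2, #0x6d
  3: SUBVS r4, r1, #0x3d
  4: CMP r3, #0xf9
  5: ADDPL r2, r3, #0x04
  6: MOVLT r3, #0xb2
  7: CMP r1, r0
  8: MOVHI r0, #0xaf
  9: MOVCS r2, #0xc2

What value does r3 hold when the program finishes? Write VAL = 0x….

VAL = 0x71

[0] flags=1010 → (cmp)
[1] flags=1010 PL?F → skip
[2] flags=1010 NE?T → r3=0x71
[3] flags=1010 VS?F → skip
[4] flags=0000 → (cmp)
[5] flags=0000 PL?T → r2=0x75
[6] flags=0000 LT?F → skip
[7] flags=1000 → (cmp)
[8] flags=1000 HI?F → skip
[9] flags=1000 CS?F → skip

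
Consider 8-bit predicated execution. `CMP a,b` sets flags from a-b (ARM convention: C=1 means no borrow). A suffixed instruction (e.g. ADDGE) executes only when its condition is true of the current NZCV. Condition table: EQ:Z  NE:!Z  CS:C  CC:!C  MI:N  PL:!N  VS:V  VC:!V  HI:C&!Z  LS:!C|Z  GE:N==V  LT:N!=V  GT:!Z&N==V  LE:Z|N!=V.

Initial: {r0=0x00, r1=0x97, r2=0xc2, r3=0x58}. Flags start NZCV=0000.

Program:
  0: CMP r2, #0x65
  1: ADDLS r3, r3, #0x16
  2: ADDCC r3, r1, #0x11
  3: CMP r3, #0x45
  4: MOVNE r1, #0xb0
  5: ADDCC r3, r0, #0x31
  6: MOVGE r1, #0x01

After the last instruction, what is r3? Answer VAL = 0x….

[0] flags=0011 → (cmp)
[1] flags=0011 LS?F → skip
[2] flags=0011 CC?F → skip
[3] flags=0010 → (cmp)
[4] flags=0010 NE?T → r1=0xb0
[5] flags=0010 CC?F → skip
[6] flags=0010 GE?T → r1=0x01

VAL = 0x58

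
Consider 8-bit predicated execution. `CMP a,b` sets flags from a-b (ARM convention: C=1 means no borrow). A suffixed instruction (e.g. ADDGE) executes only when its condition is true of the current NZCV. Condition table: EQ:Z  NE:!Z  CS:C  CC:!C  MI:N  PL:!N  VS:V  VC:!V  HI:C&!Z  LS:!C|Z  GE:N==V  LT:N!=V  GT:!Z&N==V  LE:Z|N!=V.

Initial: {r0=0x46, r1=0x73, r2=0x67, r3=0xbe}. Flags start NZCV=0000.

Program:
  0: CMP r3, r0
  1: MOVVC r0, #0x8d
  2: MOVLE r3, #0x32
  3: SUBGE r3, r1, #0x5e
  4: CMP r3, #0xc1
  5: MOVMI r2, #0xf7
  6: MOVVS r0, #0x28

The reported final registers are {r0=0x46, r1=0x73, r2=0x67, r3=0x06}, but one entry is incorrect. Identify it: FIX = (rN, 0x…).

FIX = (r3, 0x32)

0: ✓ CMP  NZCV=0011
1: · MOVVC
2: ✓ MOVLE  r3←0x32
3: · SUBGE
4: ✓ CMP  NZCV=0000
5: · MOVMI
6: · MOVVS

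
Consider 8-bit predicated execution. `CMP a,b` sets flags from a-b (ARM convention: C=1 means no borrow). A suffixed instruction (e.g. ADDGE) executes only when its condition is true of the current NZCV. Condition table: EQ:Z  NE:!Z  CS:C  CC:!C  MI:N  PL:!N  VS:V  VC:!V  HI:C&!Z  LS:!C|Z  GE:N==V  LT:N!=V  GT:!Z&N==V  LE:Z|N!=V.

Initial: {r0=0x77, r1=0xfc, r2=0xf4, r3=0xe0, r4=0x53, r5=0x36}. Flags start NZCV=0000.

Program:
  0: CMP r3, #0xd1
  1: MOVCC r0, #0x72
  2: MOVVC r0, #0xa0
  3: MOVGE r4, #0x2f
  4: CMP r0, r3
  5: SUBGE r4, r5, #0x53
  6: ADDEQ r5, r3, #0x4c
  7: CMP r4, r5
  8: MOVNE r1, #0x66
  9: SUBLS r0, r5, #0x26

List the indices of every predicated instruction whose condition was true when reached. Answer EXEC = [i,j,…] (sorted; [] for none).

0: ✓ CMP  NZCV=0010
1: · MOVCC
2: ✓ MOVVC  r0←0xa0
3: ✓ MOVGE  r4←0x2f
4: ✓ CMP  NZCV=1000
5: · SUBGE
6: · ADDEQ
7: ✓ CMP  NZCV=1000
8: ✓ MOVNE  r1←0x66
9: ✓ SUBLS  r0←0x10

EXEC = [2,3,8,9]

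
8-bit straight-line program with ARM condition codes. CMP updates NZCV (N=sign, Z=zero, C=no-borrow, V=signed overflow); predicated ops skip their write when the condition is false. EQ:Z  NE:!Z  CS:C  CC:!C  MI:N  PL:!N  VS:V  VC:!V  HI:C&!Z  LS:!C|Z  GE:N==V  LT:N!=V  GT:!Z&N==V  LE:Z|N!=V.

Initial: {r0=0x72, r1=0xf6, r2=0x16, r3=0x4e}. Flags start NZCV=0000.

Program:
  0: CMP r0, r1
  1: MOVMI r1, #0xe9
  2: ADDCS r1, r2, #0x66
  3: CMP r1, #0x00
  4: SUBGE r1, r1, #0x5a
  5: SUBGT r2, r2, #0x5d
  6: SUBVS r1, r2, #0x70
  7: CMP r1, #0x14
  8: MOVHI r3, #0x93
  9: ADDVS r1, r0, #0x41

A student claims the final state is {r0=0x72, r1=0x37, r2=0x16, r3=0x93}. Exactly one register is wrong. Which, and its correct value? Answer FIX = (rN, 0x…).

[0] flags=0000 → (cmp)
[1] flags=0000 MI?F → skip
[2] flags=0000 CS?F → skip
[3] flags=1010 → (cmp)
[4] flags=1010 GE?F → skip
[5] flags=1010 GT?F → skip
[6] flags=1010 VS?F → skip
[7] flags=1010 → (cmp)
[8] flags=1010 HI?T → r3=0x93
[9] flags=1010 VS?F → skip

FIX = (r1, 0xf6)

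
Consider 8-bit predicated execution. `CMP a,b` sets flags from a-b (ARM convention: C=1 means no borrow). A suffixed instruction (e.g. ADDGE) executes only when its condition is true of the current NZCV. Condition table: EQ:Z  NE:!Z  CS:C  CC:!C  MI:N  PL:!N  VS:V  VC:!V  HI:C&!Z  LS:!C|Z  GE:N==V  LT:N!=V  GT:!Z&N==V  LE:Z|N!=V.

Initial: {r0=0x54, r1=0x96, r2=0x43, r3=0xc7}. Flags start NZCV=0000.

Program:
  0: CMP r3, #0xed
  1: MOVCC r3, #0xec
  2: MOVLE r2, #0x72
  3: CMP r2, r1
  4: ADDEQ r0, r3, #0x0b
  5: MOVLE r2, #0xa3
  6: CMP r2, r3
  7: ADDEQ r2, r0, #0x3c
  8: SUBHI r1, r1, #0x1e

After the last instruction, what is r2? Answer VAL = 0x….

0: ✓ CMP  NZCV=1000
1: ✓ MOVCC  r3←0xec
2: ✓ MOVLE  r2←0x72
3: ✓ CMP  NZCV=1001
4: · ADDEQ
5: · MOVLE
6: ✓ CMP  NZCV=1001
7: · ADDEQ
8: · SUBHI

VAL = 0x72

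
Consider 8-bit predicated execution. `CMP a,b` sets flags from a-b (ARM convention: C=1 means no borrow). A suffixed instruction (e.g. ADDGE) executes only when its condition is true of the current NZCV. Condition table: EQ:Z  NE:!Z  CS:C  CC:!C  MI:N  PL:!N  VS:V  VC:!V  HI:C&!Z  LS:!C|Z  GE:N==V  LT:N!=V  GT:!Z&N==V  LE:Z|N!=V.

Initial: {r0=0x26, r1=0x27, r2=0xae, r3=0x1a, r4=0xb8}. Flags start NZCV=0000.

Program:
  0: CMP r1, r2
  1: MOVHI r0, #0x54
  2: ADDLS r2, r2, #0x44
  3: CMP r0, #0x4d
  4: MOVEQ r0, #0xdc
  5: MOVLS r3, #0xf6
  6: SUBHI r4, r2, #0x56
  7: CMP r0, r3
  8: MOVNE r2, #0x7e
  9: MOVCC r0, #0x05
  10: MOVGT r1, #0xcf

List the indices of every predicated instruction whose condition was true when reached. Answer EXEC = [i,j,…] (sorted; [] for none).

EXEC = [2,5,8,9,10]

[0] flags=0000 → (cmp)
[1] flags=0000 HI?F → skip
[2] flags=0000 LS?T → r2=0xf2
[3] flags=1000 → (cmp)
[4] flags=1000 EQ?F → skip
[5] flags=1000 LS?T → r3=0xf6
[6] flags=1000 HI?F → skip
[7] flags=0000 → (cmp)
[8] flags=0000 NE?T → r2=0x7e
[9] flags=0000 CC?T → r0=0x05
[10] flags=0000 GT?T → r1=0xcf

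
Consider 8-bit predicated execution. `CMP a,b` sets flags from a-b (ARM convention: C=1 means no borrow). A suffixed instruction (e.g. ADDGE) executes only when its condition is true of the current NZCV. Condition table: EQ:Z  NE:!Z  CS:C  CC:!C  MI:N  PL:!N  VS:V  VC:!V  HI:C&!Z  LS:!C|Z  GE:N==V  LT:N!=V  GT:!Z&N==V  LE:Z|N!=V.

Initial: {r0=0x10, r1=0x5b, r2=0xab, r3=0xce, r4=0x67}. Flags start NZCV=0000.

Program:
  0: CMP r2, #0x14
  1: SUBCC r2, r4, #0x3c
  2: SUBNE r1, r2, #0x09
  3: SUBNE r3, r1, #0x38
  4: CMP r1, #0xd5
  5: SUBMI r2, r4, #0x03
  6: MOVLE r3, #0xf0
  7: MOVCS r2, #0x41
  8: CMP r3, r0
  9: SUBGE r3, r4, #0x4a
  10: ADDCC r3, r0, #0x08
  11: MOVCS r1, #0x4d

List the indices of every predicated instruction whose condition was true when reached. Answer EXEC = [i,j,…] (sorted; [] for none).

[0] flags=1010 → (cmp)
[1] flags=1010 CC?F → skip
[2] flags=1010 NE?T → r1=0xa2
[3] flags=1010 NE?T → r3=0x6a
[4] flags=1000 → (cmp)
[5] flags=1000 MI?T → r2=0x64
[6] flags=1000 LE?T → r3=0xf0
[7] flags=1000 CS?F → skip
[8] flags=1010 → (cmp)
[9] flags=1010 GE?F → skip
[10] flags=1010 CC?F → skip
[11] flags=1010 CS?T → r1=0x4d

EXEC = [2,3,5,6,11]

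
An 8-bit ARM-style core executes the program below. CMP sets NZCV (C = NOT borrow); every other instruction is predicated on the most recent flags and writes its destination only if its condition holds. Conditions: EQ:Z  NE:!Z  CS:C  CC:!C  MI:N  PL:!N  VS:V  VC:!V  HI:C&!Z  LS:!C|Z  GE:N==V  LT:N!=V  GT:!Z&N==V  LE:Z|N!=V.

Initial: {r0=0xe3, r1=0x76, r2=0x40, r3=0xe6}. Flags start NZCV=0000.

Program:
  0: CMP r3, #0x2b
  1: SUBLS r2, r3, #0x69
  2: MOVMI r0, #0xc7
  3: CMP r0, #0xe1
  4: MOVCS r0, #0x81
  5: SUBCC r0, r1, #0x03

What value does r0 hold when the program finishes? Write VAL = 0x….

VAL = 0x73

0: ✓ CMP  NZCV=1010
1: · SUBLS
2: ✓ MOVMI  r0←0xc7
3: ✓ CMP  NZCV=1000
4: · MOVCS
5: ✓ SUBCC  r0←0x73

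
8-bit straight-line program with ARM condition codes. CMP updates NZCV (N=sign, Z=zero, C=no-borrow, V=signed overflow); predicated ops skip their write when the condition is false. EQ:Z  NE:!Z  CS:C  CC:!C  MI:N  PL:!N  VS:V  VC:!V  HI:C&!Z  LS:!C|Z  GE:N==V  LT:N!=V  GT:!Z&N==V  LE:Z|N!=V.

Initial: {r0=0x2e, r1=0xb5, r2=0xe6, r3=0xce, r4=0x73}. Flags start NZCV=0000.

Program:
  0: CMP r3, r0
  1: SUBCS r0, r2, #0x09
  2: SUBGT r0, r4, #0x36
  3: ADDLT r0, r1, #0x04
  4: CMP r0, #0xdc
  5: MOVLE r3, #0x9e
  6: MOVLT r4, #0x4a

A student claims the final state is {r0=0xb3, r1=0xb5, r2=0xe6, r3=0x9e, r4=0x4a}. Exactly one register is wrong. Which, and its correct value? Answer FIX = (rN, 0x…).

FIX = (r0, 0xb9)

[0] flags=1010 → (cmp)
[1] flags=1010 CS?T → r0=0xdd
[2] flags=1010 GT?F → skip
[3] flags=1010 LT?T → r0=0xb9
[4] flags=1000 → (cmp)
[5] flags=1000 LE?T → r3=0x9e
[6] flags=1000 LT?T → r4=0x4a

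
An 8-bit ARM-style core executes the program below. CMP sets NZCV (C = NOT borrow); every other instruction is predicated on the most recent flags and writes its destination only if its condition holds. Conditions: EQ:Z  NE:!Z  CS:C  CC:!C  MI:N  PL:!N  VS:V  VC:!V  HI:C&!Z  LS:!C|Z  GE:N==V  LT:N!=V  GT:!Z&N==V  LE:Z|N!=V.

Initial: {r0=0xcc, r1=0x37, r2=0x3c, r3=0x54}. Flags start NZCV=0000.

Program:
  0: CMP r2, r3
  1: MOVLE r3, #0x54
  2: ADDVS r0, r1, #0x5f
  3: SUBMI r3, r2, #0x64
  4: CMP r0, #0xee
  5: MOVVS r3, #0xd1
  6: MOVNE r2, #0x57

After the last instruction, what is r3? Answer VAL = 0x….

[0] flags=1000 → (cmp)
[1] flags=1000 LE?T → r3=0x54
[2] flags=1000 VS?F → skip
[3] flags=1000 MI?T → r3=0xd8
[4] flags=1000 → (cmp)
[5] flags=1000 VS?F → skip
[6] flags=1000 NE?T → r2=0x57

VAL = 0xd8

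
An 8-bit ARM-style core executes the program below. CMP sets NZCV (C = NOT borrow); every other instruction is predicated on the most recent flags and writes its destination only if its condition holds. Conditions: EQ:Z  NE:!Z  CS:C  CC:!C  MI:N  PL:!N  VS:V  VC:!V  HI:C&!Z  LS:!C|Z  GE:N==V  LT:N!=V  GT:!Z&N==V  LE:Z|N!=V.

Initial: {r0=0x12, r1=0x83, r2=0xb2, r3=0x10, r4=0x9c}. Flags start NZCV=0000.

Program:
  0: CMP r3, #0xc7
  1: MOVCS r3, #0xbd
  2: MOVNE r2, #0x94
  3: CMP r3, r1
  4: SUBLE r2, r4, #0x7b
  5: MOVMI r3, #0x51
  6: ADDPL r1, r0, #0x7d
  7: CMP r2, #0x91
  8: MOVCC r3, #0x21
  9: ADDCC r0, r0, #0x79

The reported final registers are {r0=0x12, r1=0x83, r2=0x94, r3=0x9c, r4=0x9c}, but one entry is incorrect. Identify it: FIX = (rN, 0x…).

FIX = (r3, 0x51)

0: ✓ CMP  NZCV=0000
1: · MOVCS
2: ✓ MOVNE  r2←0x94
3: ✓ CMP  NZCV=1001
4: · SUBLE
5: ✓ MOVMI  r3←0x51
6: · ADDPL
7: ✓ CMP  NZCV=0010
8: · MOVCC
9: · ADDCC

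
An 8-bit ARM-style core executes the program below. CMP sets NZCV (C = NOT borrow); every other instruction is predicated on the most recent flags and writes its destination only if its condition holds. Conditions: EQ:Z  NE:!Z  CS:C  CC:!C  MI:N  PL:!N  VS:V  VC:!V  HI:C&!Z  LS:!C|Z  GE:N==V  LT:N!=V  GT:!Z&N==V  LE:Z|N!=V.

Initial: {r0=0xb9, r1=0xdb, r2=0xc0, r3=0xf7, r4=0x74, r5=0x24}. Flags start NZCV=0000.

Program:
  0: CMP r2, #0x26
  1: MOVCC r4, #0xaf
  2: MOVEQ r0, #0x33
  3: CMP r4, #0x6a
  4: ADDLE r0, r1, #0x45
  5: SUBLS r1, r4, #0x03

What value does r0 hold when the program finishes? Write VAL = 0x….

0: ✓ CMP  NZCV=1010
1: · MOVCC
2: · MOVEQ
3: ✓ CMP  NZCV=0010
4: · ADDLE
5: · SUBLS

VAL = 0xb9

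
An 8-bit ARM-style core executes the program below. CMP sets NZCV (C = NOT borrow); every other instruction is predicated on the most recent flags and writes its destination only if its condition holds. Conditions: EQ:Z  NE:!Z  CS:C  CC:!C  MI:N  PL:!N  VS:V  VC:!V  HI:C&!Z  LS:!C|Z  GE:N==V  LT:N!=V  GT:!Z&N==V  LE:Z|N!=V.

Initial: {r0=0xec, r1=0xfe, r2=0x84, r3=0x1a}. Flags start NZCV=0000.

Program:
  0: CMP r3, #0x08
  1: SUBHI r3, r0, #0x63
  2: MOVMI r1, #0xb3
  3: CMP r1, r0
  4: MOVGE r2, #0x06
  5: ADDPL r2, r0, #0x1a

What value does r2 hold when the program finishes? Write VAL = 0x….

VAL = 0x06

[0] flags=0010 → (cmp)
[1] flags=0010 HI?T → r3=0x89
[2] flags=0010 MI?F → skip
[3] flags=0010 → (cmp)
[4] flags=0010 GE?T → r2=0x06
[5] flags=0010 PL?T → r2=0x06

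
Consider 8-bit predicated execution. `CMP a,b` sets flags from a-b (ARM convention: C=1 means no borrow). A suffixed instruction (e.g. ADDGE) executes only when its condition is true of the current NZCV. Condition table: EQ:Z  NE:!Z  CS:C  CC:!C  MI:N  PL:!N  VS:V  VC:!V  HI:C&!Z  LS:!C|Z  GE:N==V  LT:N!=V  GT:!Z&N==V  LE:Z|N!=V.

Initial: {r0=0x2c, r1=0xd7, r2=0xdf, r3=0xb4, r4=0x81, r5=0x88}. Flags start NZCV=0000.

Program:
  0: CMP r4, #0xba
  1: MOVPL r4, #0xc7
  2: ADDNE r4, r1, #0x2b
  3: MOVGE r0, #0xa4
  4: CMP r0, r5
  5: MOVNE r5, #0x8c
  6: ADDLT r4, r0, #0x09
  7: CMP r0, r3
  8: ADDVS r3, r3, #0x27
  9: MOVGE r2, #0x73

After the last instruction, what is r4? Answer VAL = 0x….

[0] flags=1000 → (cmp)
[1] flags=1000 PL?F → skip
[2] flags=1000 NE?T → r4=0x02
[3] flags=1000 GE?F → skip
[4] flags=1001 → (cmp)
[5] flags=1001 NE?T → r5=0x8c
[6] flags=1001 LT?F → skip
[7] flags=0000 → (cmp)
[8] flags=0000 VS?F → skip
[9] flags=0000 GE?T → r2=0x73

VAL = 0x02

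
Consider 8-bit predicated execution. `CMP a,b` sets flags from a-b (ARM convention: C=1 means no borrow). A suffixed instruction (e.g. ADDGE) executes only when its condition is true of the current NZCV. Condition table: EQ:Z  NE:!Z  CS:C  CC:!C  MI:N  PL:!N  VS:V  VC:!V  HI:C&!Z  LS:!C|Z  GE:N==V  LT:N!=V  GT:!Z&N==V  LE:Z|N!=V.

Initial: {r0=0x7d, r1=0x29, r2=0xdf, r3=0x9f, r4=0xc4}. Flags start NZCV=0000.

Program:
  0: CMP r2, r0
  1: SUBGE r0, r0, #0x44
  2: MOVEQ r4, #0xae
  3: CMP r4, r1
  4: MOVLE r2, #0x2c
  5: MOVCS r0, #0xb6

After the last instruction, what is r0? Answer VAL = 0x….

VAL = 0xb6

[0] flags=0011 → (cmp)
[1] flags=0011 GE?F → skip
[2] flags=0011 EQ?F → skip
[3] flags=1010 → (cmp)
[4] flags=1010 LE?T → r2=0x2c
[5] flags=1010 CS?T → r0=0xb6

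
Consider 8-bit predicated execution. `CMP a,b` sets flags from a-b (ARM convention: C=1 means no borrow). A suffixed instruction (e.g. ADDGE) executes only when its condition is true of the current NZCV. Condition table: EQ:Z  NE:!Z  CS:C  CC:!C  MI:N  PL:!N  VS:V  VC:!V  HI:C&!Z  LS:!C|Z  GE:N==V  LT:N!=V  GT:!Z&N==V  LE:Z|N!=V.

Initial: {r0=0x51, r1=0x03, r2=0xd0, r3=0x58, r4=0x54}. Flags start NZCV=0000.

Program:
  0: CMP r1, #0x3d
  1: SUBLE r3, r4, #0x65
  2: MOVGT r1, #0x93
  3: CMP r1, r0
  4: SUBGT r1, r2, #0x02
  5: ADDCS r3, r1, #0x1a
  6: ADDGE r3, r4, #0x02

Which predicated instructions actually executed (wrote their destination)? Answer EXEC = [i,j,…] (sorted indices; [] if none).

[0] flags=1000 → (cmp)
[1] flags=1000 LE?T → r3=0xef
[2] flags=1000 GT?F → skip
[3] flags=1000 → (cmp)
[4] flags=1000 GT?F → skip
[5] flags=1000 CS?F → skip
[6] flags=1000 GE?F → skip

EXEC = [1]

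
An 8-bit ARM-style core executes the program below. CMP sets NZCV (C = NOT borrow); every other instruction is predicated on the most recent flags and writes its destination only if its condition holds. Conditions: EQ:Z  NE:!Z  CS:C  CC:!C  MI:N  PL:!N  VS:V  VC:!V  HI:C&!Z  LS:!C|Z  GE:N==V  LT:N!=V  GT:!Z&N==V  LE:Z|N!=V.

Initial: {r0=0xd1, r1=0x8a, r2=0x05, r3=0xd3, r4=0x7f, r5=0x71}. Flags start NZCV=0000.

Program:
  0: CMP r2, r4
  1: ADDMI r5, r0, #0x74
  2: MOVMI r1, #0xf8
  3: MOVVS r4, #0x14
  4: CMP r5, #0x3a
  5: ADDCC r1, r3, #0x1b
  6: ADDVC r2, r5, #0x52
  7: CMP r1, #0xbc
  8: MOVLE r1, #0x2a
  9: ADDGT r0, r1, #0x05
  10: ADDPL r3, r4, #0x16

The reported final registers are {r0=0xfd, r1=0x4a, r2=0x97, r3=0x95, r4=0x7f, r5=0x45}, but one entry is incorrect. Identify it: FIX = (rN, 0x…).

FIX = (r1, 0xf8)

0: ✓ CMP  NZCV=1000
1: ✓ ADDMI  r5←0x45
2: ✓ MOVMI  r1←0xf8
3: · MOVVS
4: ✓ CMP  NZCV=0010
5: · ADDCC
6: ✓ ADDVC  r2←0x97
7: ✓ CMP  NZCV=0010
8: · MOVLE
9: ✓ ADDGT  r0←0xfd
10: ✓ ADDPL  r3←0x95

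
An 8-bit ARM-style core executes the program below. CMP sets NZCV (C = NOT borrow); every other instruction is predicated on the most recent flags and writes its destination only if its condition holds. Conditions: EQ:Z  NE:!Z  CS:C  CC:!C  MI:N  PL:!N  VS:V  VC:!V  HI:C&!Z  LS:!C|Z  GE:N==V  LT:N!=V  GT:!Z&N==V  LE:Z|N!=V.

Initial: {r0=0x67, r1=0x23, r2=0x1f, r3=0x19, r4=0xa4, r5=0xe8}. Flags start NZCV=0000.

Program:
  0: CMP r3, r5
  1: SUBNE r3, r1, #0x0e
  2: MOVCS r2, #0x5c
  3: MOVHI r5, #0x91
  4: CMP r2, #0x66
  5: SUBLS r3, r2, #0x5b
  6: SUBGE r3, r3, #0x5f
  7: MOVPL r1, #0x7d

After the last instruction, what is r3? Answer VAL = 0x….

VAL = 0xc4

[0] flags=0000 → (cmp)
[1] flags=0000 NE?T → r3=0x15
[2] flags=0000 CS?F → skip
[3] flags=0000 HI?F → skip
[4] flags=1000 → (cmp)
[5] flags=1000 LS?T → r3=0xc4
[6] flags=1000 GE?F → skip
[7] flags=1000 PL?F → skip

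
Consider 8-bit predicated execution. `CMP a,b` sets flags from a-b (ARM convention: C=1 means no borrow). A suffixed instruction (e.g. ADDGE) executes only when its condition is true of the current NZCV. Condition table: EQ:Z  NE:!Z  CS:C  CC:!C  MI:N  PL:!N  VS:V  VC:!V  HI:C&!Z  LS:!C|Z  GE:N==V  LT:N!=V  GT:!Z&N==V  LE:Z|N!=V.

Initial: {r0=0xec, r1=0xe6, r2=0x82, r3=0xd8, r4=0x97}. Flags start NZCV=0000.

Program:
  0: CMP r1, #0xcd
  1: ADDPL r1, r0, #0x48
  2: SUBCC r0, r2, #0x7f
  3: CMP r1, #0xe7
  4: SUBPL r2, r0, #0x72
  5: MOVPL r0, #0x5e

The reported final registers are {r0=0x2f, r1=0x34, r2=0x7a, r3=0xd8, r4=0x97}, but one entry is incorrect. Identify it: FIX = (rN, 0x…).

FIX = (r0, 0x5e)

0: ✓ CMP  NZCV=0010
1: ✓ ADDPL  r1←0x34
2: · SUBCC
3: ✓ CMP  NZCV=0000
4: ✓ SUBPL  r2←0x7a
5: ✓ MOVPL  r0←0x5e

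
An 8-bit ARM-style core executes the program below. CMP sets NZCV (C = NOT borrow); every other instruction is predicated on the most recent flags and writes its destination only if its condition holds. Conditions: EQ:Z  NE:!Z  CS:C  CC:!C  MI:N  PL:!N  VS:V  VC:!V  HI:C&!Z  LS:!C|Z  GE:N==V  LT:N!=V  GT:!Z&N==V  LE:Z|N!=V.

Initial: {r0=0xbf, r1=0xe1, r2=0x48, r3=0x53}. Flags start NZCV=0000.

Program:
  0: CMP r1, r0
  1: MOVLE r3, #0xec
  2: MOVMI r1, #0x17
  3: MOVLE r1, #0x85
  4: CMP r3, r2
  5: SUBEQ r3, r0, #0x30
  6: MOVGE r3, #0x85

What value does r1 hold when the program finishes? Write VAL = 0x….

0: ✓ CMP  NZCV=0010
1: · MOVLE
2: · MOVMI
3: · MOVLE
4: ✓ CMP  NZCV=0010
5: · SUBEQ
6: ✓ MOVGE  r3←0x85

VAL = 0xe1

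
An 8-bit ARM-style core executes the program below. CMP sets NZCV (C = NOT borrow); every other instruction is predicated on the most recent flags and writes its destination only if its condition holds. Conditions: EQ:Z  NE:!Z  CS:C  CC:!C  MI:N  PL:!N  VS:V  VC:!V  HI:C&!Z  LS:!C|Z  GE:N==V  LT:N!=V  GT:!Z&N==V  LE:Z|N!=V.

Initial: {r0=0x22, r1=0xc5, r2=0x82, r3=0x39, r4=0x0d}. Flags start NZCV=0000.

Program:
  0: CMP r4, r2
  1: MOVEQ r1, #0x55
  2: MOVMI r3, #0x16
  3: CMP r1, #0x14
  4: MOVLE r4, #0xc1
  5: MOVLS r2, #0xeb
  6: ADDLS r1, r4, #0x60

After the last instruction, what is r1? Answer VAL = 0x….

VAL = 0xc5

0: ✓ CMP  NZCV=1001
1: · MOVEQ
2: ✓ MOVMI  r3←0x16
3: ✓ CMP  NZCV=1010
4: ✓ MOVLE  r4←0xc1
5: · MOVLS
6: · ADDLS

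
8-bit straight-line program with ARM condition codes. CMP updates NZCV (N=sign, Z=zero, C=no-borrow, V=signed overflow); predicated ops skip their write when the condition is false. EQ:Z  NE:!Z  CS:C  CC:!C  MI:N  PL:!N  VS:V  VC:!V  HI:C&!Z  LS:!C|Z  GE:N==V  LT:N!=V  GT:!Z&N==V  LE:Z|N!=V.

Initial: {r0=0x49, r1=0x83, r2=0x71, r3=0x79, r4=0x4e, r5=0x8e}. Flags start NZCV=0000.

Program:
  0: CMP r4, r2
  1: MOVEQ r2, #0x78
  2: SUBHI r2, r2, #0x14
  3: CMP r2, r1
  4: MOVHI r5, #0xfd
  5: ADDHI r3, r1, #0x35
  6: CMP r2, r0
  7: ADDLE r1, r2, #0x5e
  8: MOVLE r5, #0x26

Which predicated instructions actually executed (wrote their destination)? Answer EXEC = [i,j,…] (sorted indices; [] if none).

EXEC = []

[0] flags=1000 → (cmp)
[1] flags=1000 EQ?F → skip
[2] flags=1000 HI?F → skip
[3] flags=1001 → (cmp)
[4] flags=1001 HI?F → skip
[5] flags=1001 HI?F → skip
[6] flags=0010 → (cmp)
[7] flags=0010 LE?F → skip
[8] flags=0010 LE?F → skip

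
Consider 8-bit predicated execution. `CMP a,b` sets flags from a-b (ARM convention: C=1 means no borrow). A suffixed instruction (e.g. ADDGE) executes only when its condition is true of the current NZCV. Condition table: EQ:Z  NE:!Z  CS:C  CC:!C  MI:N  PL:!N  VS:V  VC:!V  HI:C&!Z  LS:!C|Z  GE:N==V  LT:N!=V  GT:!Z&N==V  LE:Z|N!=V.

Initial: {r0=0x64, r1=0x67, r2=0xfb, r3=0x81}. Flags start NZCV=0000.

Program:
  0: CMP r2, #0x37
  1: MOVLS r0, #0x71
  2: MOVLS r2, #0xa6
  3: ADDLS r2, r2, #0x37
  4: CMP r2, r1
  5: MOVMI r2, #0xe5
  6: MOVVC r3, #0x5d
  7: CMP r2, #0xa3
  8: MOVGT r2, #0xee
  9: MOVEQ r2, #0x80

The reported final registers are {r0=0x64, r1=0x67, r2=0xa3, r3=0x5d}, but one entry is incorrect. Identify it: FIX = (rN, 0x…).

[0] flags=1010 → (cmp)
[1] flags=1010 LS?F → skip
[2] flags=1010 LS?F → skip
[3] flags=1010 LS?F → skip
[4] flags=1010 → (cmp)
[5] flags=1010 MI?T → r2=0xe5
[6] flags=1010 VC?T → r3=0x5d
[7] flags=0010 → (cmp)
[8] flags=0010 GT?T → r2=0xee
[9] flags=0010 EQ?F → skip

FIX = (r2, 0xee)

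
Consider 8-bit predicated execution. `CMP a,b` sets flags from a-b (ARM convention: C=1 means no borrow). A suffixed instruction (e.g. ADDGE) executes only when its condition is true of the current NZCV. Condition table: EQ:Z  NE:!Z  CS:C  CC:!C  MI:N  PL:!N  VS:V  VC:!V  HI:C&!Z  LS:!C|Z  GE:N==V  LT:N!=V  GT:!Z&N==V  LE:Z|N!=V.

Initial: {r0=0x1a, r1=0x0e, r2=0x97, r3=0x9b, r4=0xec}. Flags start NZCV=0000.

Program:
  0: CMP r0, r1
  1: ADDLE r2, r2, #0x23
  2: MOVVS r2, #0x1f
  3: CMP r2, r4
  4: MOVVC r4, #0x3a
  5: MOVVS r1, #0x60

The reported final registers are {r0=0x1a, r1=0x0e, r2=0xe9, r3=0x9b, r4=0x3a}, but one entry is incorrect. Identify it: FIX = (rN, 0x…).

FIX = (r2, 0x97)

[0] flags=0010 → (cmp)
[1] flags=0010 LE?F → skip
[2] flags=0010 VS?F → skip
[3] flags=1000 → (cmp)
[4] flags=1000 VC?T → r4=0x3a
[5] flags=1000 VS?F → skip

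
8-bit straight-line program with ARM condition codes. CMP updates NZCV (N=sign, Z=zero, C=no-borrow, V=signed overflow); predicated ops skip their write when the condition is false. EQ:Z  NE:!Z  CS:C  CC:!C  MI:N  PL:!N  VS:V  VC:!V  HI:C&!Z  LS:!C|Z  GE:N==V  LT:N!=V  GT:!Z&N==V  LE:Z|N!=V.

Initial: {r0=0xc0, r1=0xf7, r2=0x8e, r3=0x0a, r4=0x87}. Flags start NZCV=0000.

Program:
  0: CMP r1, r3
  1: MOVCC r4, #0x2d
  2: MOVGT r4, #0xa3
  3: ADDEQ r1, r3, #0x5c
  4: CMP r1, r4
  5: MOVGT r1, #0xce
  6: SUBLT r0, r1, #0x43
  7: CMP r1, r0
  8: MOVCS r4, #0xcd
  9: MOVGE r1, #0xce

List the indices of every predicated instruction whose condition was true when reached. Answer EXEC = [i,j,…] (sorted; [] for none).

EXEC = [5,8,9]

[0] flags=1010 → (cmp)
[1] flags=1010 CC?F → skip
[2] flags=1010 GT?F → skip
[3] flags=1010 EQ?F → skip
[4] flags=0010 → (cmp)
[5] flags=0010 GT?T → r1=0xce
[6] flags=0010 LT?F → skip
[7] flags=0010 → (cmp)
[8] flags=0010 CS?T → r4=0xcd
[9] flags=0010 GE?T → r1=0xce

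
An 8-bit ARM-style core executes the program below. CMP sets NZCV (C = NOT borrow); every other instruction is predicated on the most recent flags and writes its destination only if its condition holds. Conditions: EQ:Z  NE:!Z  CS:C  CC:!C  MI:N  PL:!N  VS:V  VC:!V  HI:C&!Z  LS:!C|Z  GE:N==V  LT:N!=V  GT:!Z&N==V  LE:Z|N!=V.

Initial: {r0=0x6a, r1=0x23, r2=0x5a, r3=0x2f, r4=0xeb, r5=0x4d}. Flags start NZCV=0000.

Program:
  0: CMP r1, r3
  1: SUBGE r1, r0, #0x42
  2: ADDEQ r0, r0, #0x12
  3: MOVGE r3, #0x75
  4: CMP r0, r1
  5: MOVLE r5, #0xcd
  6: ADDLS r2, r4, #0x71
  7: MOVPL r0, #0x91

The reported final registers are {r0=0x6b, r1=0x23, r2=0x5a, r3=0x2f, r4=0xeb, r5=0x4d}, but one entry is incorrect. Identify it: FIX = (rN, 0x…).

[0] flags=1000 → (cmp)
[1] flags=1000 GE?F → skip
[2] flags=1000 EQ?F → skip
[3] flags=1000 GE?F → skip
[4] flags=0010 → (cmp)
[5] flags=0010 LE?F → skip
[6] flags=0010 LS?F → skip
[7] flags=0010 PL?T → r0=0x91

FIX = (r0, 0x91)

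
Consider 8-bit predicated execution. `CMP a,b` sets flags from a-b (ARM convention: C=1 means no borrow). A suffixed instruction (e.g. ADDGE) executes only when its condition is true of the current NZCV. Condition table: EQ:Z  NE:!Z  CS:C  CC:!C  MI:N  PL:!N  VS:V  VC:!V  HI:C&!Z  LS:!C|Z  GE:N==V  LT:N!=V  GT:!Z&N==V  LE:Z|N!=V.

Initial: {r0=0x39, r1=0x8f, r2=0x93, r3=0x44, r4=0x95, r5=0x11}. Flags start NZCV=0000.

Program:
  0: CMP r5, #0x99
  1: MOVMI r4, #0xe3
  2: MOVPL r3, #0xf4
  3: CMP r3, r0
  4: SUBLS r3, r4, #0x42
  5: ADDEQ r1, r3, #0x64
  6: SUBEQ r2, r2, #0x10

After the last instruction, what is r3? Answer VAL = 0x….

[0] flags=0000 → (cmp)
[1] flags=0000 MI?F → skip
[2] flags=0000 PL?T → r3=0xf4
[3] flags=1010 → (cmp)
[4] flags=1010 LS?F → skip
[5] flags=1010 EQ?F → skip
[6] flags=1010 EQ?F → skip

VAL = 0xf4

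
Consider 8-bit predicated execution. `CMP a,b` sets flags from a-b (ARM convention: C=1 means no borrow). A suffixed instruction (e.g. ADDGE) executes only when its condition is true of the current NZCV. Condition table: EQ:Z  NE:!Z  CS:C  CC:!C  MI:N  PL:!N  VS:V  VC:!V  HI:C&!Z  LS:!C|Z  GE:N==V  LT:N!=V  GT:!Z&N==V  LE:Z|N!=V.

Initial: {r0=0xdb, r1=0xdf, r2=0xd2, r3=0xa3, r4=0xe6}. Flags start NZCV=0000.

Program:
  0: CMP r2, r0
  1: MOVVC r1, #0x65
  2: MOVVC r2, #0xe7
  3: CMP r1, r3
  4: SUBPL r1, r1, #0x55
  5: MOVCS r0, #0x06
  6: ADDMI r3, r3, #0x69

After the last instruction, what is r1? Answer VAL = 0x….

VAL = 0x65

0: ✓ CMP  NZCV=1000
1: ✓ MOVVC  r1←0x65
2: ✓ MOVVC  r2←0xe7
3: ✓ CMP  NZCV=1001
4: · SUBPL
5: · MOVCS
6: ✓ ADDMI  r3←0x0c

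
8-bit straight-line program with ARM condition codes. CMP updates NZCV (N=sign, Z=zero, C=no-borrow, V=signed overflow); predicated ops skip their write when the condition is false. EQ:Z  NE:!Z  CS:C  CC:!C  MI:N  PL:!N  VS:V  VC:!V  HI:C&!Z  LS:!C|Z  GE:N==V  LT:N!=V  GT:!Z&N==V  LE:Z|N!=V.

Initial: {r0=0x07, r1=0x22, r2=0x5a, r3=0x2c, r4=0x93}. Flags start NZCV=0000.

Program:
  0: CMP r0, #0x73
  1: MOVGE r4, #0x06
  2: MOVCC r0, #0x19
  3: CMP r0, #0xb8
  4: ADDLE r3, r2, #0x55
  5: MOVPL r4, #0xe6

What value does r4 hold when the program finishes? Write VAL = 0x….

0: ✓ CMP  NZCV=1000
1: · MOVGE
2: ✓ MOVCC  r0←0x19
3: ✓ CMP  NZCV=0000
4: · ADDLE
5: ✓ MOVPL  r4←0xe6

VAL = 0xe6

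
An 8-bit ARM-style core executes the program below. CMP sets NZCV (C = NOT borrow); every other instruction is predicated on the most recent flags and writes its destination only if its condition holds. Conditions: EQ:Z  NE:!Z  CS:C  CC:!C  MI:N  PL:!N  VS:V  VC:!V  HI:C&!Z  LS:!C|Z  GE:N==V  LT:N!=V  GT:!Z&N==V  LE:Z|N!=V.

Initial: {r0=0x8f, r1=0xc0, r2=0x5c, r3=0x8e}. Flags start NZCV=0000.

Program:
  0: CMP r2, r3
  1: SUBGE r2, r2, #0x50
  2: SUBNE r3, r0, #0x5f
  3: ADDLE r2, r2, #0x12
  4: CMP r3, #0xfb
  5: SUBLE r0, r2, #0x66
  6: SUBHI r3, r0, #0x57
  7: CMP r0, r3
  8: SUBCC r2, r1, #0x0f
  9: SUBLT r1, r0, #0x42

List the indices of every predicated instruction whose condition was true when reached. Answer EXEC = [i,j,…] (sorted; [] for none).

EXEC = [1,2,9]

0: ✓ CMP  NZCV=1001
1: ✓ SUBGE  r2←0x0c
2: ✓ SUBNE  r3←0x30
3: · ADDLE
4: ✓ CMP  NZCV=0000
5: · SUBLE
6: · SUBHI
7: ✓ CMP  NZCV=0011
8: · SUBCC
9: ✓ SUBLT  r1←0x4d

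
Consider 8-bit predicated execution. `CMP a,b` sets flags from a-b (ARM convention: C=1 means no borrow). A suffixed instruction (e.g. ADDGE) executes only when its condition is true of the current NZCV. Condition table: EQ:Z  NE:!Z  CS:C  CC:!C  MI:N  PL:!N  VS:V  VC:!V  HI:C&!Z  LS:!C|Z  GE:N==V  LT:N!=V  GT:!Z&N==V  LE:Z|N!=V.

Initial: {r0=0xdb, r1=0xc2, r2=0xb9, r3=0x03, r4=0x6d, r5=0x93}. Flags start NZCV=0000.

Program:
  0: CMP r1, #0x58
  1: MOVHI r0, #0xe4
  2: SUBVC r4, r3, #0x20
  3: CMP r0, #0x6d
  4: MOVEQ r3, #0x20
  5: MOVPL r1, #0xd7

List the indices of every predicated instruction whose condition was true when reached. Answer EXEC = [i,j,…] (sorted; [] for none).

EXEC = [1,5]

[0] flags=0011 → (cmp)
[1] flags=0011 HI?T → r0=0xe4
[2] flags=0011 VC?F → skip
[3] flags=0011 → (cmp)
[4] flags=0011 EQ?F → skip
[5] flags=0011 PL?T → r1=0xd7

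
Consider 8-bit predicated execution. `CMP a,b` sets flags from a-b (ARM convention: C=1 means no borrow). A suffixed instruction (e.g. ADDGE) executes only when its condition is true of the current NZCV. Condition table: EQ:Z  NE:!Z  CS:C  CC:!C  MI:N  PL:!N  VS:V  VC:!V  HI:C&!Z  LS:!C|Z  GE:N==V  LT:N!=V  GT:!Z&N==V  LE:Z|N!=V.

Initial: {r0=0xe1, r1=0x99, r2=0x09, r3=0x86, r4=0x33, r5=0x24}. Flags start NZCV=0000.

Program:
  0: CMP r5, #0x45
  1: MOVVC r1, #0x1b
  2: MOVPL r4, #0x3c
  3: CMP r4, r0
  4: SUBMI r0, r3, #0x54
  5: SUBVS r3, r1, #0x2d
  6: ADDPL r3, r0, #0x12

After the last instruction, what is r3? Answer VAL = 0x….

VAL = 0xf3

0: ✓ CMP  NZCV=1000
1: ✓ MOVVC  r1←0x1b
2: · MOVPL
3: ✓ CMP  NZCV=0000
4: · SUBMI
5: · SUBVS
6: ✓ ADDPL  r3←0xf3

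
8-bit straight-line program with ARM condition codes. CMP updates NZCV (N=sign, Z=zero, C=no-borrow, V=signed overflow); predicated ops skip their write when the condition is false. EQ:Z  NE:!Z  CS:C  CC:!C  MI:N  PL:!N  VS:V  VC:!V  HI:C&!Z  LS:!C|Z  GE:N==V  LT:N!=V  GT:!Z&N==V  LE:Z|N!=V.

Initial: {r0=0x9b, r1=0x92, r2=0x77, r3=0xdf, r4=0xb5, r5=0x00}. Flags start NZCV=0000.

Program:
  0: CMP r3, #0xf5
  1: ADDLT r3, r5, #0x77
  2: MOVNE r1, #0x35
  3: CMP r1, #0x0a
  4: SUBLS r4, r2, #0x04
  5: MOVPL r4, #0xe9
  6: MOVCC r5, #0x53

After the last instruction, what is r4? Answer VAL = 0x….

[0] flags=1000 → (cmp)
[1] flags=1000 LT?T → r3=0x77
[2] flags=1000 NE?T → r1=0x35
[3] flags=0010 → (cmp)
[4] flags=0010 LS?F → skip
[5] flags=0010 PL?T → r4=0xe9
[6] flags=0010 CC?F → skip

VAL = 0xe9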